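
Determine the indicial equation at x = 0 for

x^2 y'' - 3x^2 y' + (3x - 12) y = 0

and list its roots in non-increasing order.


Divide by x^2 to reach normal form y'' + P_1(x) y' + P_2(x) y = 0 with P_1(x) = -3 and P_2(x) = 3/x - 12/x^2.
x = 0 is a singular point because the y-coefficient 3/x - 12/x^2 has a pole at x = 0.
It is a regular singular point because x P_1(x) = p(x) = -3x and x^2 P_2(x) = q(x) = 3x - 12 are polynomials, hence analytic at x = 0.
p(0) = 0,  q(0) = -12.
Indicial equation: r(r-1) + p(0) r + q(0) = 0, i.e. r^2 + (p(0) - 1) r + q(0) = 0, i.e. r^2 - 1 r - 12 = 0.
Discriminant: (-1)^2 - 4(-12) = 49, so r = (1 ± 7)/2.
Solving: r_1 = 4, r_2 = -3.

indicial: r^2 - 1 r - 12 = 0; roots r_1 = 4, r_2 = -3


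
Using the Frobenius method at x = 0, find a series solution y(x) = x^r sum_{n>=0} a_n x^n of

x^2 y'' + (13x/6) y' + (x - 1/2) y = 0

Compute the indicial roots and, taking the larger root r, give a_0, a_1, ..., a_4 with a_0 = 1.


Write in Frobenius form y'' + (p(x)/x) y' + (q(x)/x^2) y = 0:
  p(x) = 13/6,  q(x) = x - 1/2.
Indicial equation: r(r-1) + (13/6) r + (-1/2) = 0 -> roots r_1 = 1/3, r_2 = -3/2.
Take r = r_1 = 1/3. Let y(x) = x^r sum_{n>=0} a_n x^n with a_0 = 1.
Substitute y = x^r sum a_n x^n and match x^{r+n}. The recurrence is
  D(n) a_n + 1 a_{n-1} = 0,  where D(n) = (r+n)(r+n-1) + (13/6)(r+n) + (-1/2).
  a_n = -1 / D(n) * a_{n-1}.
Since the indicial polynomial factors as (r - r_1)(r - r_2), D(n) = (r_1 + n - r_1)(r_1 + n - r_2) = n(n + 11/6).
Evaluating step by step (a_0 = 1):
  n = 1: D(1) = 1(1 + 11/6) = 17/6; numerator = -1(1) = -1; a_1 = (-1)/(17/6) = -6/17
  n = 2: D(2) = 2(2 + 11/6) = 23/3; numerator = -1(-6/17) = 6/17; a_2 = (6/17)/(23/3) = 18/391
  n = 3: D(3) = 3(3 + 11/6) = 29/2; numerator = -1(18/391) = -18/391; a_3 = (-18/391)/(29/2) = -36/11339
  n = 4: D(4) = 4(4 + 11/6) = 70/3; numerator = -1(-36/11339) = 36/11339; a_4 = (36/11339)/(70/3) = 54/396865

r = 1/3; a_0 = 1; a_1 = -6/17; a_2 = 18/391; a_3 = -36/11339; a_4 = 54/396865


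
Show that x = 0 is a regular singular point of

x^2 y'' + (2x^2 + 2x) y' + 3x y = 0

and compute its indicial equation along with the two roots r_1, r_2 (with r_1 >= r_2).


Divide by x^2 to reach normal form y'' + P_1(x) y' + P_2(x) y = 0 with P_1(x) = 2 + 2/x and P_2(x) = 3/x.
x = 0 is a singular point because the y'-coefficient 2 + 2/x has a pole at x = 0 and the y-coefficient 3/x has a pole at x = 0.
It is a regular singular point because x P_1(x) = p(x) = 2x + 2 and x^2 P_2(x) = q(x) = 3x are polynomials, hence analytic at x = 0.
p(0) = 2,  q(0) = 0.
Indicial equation: r(r-1) + p(0) r + q(0) = 0, i.e. r^2 + (p(0) - 1) r + q(0) = 0, i.e. r^2 + 1 r = 0.
Discriminant: (1)^2 - 4(0) = 1, so r = (-1 ± 1)/2.
Solving: r_1 = 0, r_2 = -1.

indicial: r^2 + 1 r = 0; roots r_1 = 0, r_2 = -1


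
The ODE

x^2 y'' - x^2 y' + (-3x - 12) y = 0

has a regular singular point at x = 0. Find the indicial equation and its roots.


Divide by x^2 to reach normal form y'' + P_1(x) y' + P_2(x) y = 0 with P_1(x) = -1 and P_2(x) = -3/x - 12/x^2.
x = 0 is a singular point because the y-coefficient -3/x - 12/x^2 has a pole at x = 0.
It is a regular singular point because x P_1(x) = p(x) = -x and x^2 P_2(x) = q(x) = -3x - 12 are polynomials, hence analytic at x = 0.
p(0) = 0,  q(0) = -12.
Indicial equation: r(r-1) + p(0) r + q(0) = 0, i.e. r^2 + (p(0) - 1) r + q(0) = 0, i.e. r^2 - 1 r - 12 = 0.
Discriminant: (-1)^2 - 4(-12) = 49, so r = (1 ± 7)/2.
Solving: r_1 = 4, r_2 = -3.

indicial: r^2 - 1 r - 12 = 0; roots r_1 = 4, r_2 = -3


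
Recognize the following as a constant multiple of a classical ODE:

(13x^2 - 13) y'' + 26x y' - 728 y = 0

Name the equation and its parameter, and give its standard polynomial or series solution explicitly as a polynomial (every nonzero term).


All three coefficients share the factor -13; dividing through by -13 gives  (1 - x^2) y'' - 2x y' + 56 y = 0.
This matches the Legendre equation (1 - x^2) y'' - 2x y' + n(n+1) y = 0 (note the -2x y' term) with n(n+1) = 56, so n = 7; the polynomial solution is P_7(x).
With y = sum_k a_k x^k, matching x^k gives (k+2)(k+1) a_{k+2} = [k(k+1) - n(n+1)] a_k = (k - 7)(k + 8) a_k. The right side vanishes at k = 7, so the series with the parity of 7 terminates at degree 7.
Standard normalization (P_n(1) = 1): leading coefficient (2n)!/(2^n (n!)^2) = 87178291200/(128*25401600) = 429/16, so a_7 = 429/16. Work downward with a_k = (k+1)(k+2) a_{k+2} / ((k - 7)(k + 8)):
  a_5 = (6)(7)(429/16) / ((5 - 7)(5 + 8)) = (9009/8)/(-26) = -693/16
  a_3 = (4)(5)(-693/16) / ((3 - 7)(3 + 8)) = (-3465/4)/(-44) = 315/16
  a_1 = (2)(3)(315/16) / ((1 - 7)(1 + 8)) = (945/8)/(-54) = -35/16
Hence P_7(x) = 429 x^7/16 - 693 x^5/16 + 315 x^3/16 - 35 x/16.

P_7(x); series = 429 x^7/16 - 693 x^5/16 + 315 x^3/16 - 35 x/16


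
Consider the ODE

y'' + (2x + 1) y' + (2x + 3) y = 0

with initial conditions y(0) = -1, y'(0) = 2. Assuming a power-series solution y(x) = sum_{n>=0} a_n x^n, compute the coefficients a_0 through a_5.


Ansatz: y(x) = sum_{n>=0} a_n x^n, so y'(x) = sum_{n>=1} n a_n x^(n-1) and y''(x) = sum_{n>=2} n(n-1) a_n x^(n-2).
Substitute into P(x) y'' + Q(x) y' + R(x) y = 0 with P(x) = 1, Q(x) = 2x + 1, R(x) = 2x + 3, and match powers of x.
Initial conditions: a_0 = -1, a_1 = 2.
Setting the coefficient of each power of x to zero and solving order by order (substituting the coefficients already found):
  x^0: 2 a_2 + a_1 + 3 a_0 = 0  ->  2 a_2 = -a_1 - 3 a_0 = 1  ->  a_2 = 1/2
  x^1: 6 a_3 + 2 a_2 + 5 a_1 + 2 a_0 = 0  ->  6 a_3 = -2 a_2 - 5 a_1 - 2 a_0 = -9  ->  a_3 = -3/2
  x^2: 12 a_4 + 3 a_3 + 7 a_2 + 2 a_1 = 0  ->  12 a_4 = -3 a_3 - 7 a_2 - 2 a_1 = -3  ->  a_4 = -1/4
  x^3: 20 a_5 + 4 a_4 + 9 a_3 + 2 a_2 = 0  ->  20 a_5 = -4 a_4 - 9 a_3 - 2 a_2 = 27/2  ->  a_5 = 27/40
Truncated series: y(x) = -1 + 2 x + (1/2) x^2 - (3/2) x^3 - (1/4) x^4 + (27/40) x^5 + O(x^6).

a_0 = -1; a_1 = 2; a_2 = 1/2; a_3 = -3/2; a_4 = -1/4; a_5 = 27/40


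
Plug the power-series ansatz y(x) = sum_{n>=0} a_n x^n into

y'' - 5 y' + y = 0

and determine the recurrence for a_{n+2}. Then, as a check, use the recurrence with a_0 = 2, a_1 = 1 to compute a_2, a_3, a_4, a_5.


Substitute y = sum_n a_n x^n.
y''(x) has coefficient (n+2)(n+1) a_{n+2} at x^n;
-5 y'(x) has coefficient -5 (n+1) a_{n+1} at x^n;
y(x) has coefficient 1 a_n at x^n.
Matching x^n: (n+2)(n+1) a_{n+2} - 5 (n+1) a_{n+1} + 1 a_n = 0.
Thus a_{n+2} = [5 (n+1) a_{n+1} - 1 a_n] / ((n+1)(n+2)).

Check with a_0 = 2, a_1 = 1 (apply the recurrence for n = 0, 1, 2, 3): a_0 = 2, a_1 = 1, a_2 = 3/2, a_3 = 7/3, a_4 = 67/24, a_5 = 107/40.

a_(n+2) = [5 (n+1) a_(n+1) - 1 a_n] / ((n+1)(n+2)); check: a_0 = 2, a_1 = 1, a_2 = 3/2, a_3 = 7/3, a_4 = 67/24, a_5 = 107/40


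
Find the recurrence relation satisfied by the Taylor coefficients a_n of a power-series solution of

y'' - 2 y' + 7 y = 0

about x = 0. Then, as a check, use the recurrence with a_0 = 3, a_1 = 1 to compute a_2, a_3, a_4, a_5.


Substitute y = sum_n a_n x^n.
y''(x) has coefficient (n+2)(n+1) a_{n+2} at x^n;
-2 y'(x) has coefficient -2 (n+1) a_{n+1} at x^n;
7 y(x) has coefficient 7 a_n at x^n.
Matching x^n: (n+2)(n+1) a_{n+2} - 2 (n+1) a_{n+1} + 7 a_n = 0.
Thus a_{n+2} = [2 (n+1) a_{n+1} - 7 a_n] / ((n+1)(n+2)).

Check with a_0 = 3, a_1 = 1 (apply the recurrence for n = 0, 1, 2, 3): a_0 = 3, a_1 = 1, a_2 = -19/2, a_3 = -15/2, a_4 = 43/24, a_5 = 401/120.

a_(n+2) = [2 (n+1) a_(n+1) - 7 a_n] / ((n+1)(n+2)); check: a_0 = 3, a_1 = 1, a_2 = -19/2, a_3 = -15/2, a_4 = 43/24, a_5 = 401/120


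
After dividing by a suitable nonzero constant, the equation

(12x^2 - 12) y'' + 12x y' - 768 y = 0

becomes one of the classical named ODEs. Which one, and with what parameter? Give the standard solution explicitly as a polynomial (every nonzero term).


All three coefficients share the factor -12; dividing through by -12 gives  (1 - x^2) y'' - x y' + 64 y = 0.
This matches the Chebyshev equation (1 - x^2) y'' - x y' + n^2 y = 0 (note the -x y' term, not -2x y') with n^2 = 64, so n = 8; the polynomial solution is T_8(x).
With y = sum_k a_k x^k, matching x^k gives (k+2)(k+1) a_{k+2} = (k^2 - n^2) a_k = (k - 8)(k + 8) a_k. The right side vanishes at k = 8, so the series with the parity of 8 terminates at degree 8.
Standard normalization: leading coefficient of T_n is 2^(n-1), so a_8 = 2^7 = 128. Work downward with a_k = (k+1)(k+2) a_{k+2} / ((k - 8)(k + 8)):
  a_6 = (7)(8)(128) / ((6 - 8)(6 + 8)) = 7168/(-28) = -256
  a_4 = (5)(6)(-256) / ((4 - 8)(4 + 8)) = -7680/(-48) = 160
  a_2 = (3)(4)(160) / ((2 - 8)(2 + 8)) = 1920/(-60) = -32
  a_0 = (1)(2)(-32) / ((0 - 8)(0 + 8)) = -64/(-64) = 1
Hence T_8(x) = 128 x^8 - 256 x^6 + 160 x^4 - 32 x^2 + 1.

T_8(x); series = 128 x^8 - 256 x^6 + 160 x^4 - 32 x^2 + 1


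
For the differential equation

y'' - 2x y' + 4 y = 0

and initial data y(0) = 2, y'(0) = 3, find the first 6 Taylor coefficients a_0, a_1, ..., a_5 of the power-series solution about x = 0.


Ansatz: y(x) = sum_{n>=0} a_n x^n, so y'(x) = sum_{n>=1} n a_n x^(n-1) and y''(x) = sum_{n>=2} n(n-1) a_n x^(n-2).
Substitute into P(x) y'' + Q(x) y' + R(x) y = 0 with P(x) = 1, Q(x) = -2x, R(x) = 4, and match powers of x.
Initial conditions: a_0 = 2, a_1 = 3.
Setting the coefficient of each power of x to zero and solving order by order (substituting the coefficients already found):
  x^0: 2 a_2 + 4 a_0 = 0  ->  2 a_2 = -4 a_0 = -8  ->  a_2 = -4
  x^1: 6 a_3 + 2 a_1 = 0  ->  6 a_3 = -2 a_1 = -6  ->  a_3 = -1
  x^2: 12 a_4 = 0  ->  a_4 = 0
  x^3: 20 a_5 - 2 a_3 = 0  ->  20 a_5 = 2 a_3 = -2  ->  a_5 = -1/10
Truncated series: y(x) = 2 + 3 x - 4 x^2 - x^3 - (1/10) x^5 + O(x^6).

a_0 = 2; a_1 = 3; a_2 = -4; a_3 = -1; a_4 = 0; a_5 = -1/10


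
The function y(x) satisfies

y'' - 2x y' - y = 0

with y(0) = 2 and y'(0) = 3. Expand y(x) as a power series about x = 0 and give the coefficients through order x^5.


Ansatz: y(x) = sum_{n>=0} a_n x^n, so y'(x) = sum_{n>=1} n a_n x^(n-1) and y''(x) = sum_{n>=2} n(n-1) a_n x^(n-2).
Substitute into P(x) y'' + Q(x) y' + R(x) y = 0 with P(x) = 1, Q(x) = -2x, R(x) = -1, and match powers of x.
Initial conditions: a_0 = 2, a_1 = 3.
Setting the coefficient of each power of x to zero and solving order by order (substituting the coefficients already found):
  x^0: 2 a_2 - a_0 = 0  ->  2 a_2 = a_0 = 2  ->  a_2 = 1
  x^1: 6 a_3 - 3 a_1 = 0  ->  6 a_3 = 3 a_1 = 9  ->  a_3 = 3/2
  x^2: 12 a_4 - 5 a_2 = 0  ->  12 a_4 = 5 a_2 = 5  ->  a_4 = 5/12
  x^3: 20 a_5 - 7 a_3 = 0  ->  20 a_5 = 7 a_3 = 21/2  ->  a_5 = 21/40
Truncated series: y(x) = 2 + 3 x + x^2 + (3/2) x^3 + (5/12) x^4 + (21/40) x^5 + O(x^6).

a_0 = 2; a_1 = 3; a_2 = 1; a_3 = 3/2; a_4 = 5/12; a_5 = 21/40


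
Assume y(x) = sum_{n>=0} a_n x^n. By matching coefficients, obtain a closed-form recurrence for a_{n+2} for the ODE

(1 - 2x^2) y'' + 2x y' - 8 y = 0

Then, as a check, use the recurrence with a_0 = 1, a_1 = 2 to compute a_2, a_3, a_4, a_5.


Substitute y = sum_n a_n x^n.
(1 - 2 x^2) y'' contributes (n+2)(n+1) a_{n+2} - 2 n(n-1) a_n at x^n.
2 x y'(x) contributes 2 n a_n at x^n.
-8 y(x) contributes -8 a_n at x^n.
Matching x^n: (n+2)(n+1) a_{n+2} + (-2 n(n-1) + 2 n - 8) a_n = 0.
Thus a_{n+2} = (2 n(n-1) - 2 n + 8) / ((n+1)(n+2)) * a_n.

Check with a_0 = 1, a_1 = 2 (apply the recurrence for n = 0, 1, 2, 3): a_0 = 1, a_1 = 2, a_2 = 4, a_3 = 2, a_4 = 8/3, a_5 = 7/5.

a_(n+2) = (2 n(n-1) - 2 n + 8) / ((n+1)(n+2)) * a_n; check: a_0 = 1, a_1 = 2, a_2 = 4, a_3 = 2, a_4 = 8/3, a_5 = 7/5


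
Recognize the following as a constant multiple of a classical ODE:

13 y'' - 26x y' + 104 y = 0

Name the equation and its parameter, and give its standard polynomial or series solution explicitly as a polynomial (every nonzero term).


All three coefficients share the factor 13; dividing through by 13 gives  y'' - 2x y' + 8 y = 0.
This matches the Hermite equation y'' - 2x y' + 2n y = 0 with 2n = 8, so n = 4; the polynomial solution is H_4(x).
With y = sum_k a_k x^k, matching x^k gives (k+2)(k+1) a_{k+2} = 2(k - n) a_k = 2(k - 4) a_k. The right side vanishes at k = 4, so the series with the parity of 4 terminates at degree 4.
Standard normalization: leading coefficient of H_n is 2^n, so a_4 = 2^4 = 16. Work downward with a_k = (k+1)(k+2) a_{k+2} / (2(k - n)):
  a_2 = (3)(4)(16) / (2(2 - 4)) = 192/(-4) = -48
  a_0 = (1)(2)(-48) / (2(0 - 4)) = -96/(-8) = 12
Hence H_4(x) = 16 x^4 - 48 x^2 + 12.

H_4(x); series = 16 x^4 - 48 x^2 + 12


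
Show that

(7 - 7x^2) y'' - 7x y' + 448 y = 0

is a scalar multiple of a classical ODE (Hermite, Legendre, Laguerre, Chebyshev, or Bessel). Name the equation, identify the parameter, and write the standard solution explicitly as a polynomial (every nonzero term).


All three coefficients share the factor 7; dividing through by 7 gives  (1 - x^2) y'' - x y' + 64 y = 0.
This matches the Chebyshev equation (1 - x^2) y'' - x y' + n^2 y = 0 (note the -x y' term, not -2x y') with n^2 = 64, so n = 8; the polynomial solution is T_8(x).
With y = sum_k a_k x^k, matching x^k gives (k+2)(k+1) a_{k+2} = (k^2 - n^2) a_k = (k - 8)(k + 8) a_k. The right side vanishes at k = 8, so the series with the parity of 8 terminates at degree 8.
Standard normalization: leading coefficient of T_n is 2^(n-1), so a_8 = 2^7 = 128. Work downward with a_k = (k+1)(k+2) a_{k+2} / ((k - 8)(k + 8)):
  a_6 = (7)(8)(128) / ((6 - 8)(6 + 8)) = 7168/(-28) = -256
  a_4 = (5)(6)(-256) / ((4 - 8)(4 + 8)) = -7680/(-48) = 160
  a_2 = (3)(4)(160) / ((2 - 8)(2 + 8)) = 1920/(-60) = -32
  a_0 = (1)(2)(-32) / ((0 - 8)(0 + 8)) = -64/(-64) = 1
Hence T_8(x) = 128 x^8 - 256 x^6 + 160 x^4 - 32 x^2 + 1.

T_8(x); series = 128 x^8 - 256 x^6 + 160 x^4 - 32 x^2 + 1


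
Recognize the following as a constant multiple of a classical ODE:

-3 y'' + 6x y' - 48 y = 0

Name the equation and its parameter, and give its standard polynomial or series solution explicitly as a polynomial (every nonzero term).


All three coefficients share the factor -3; dividing through by -3 gives  y'' - 2x y' + 16 y = 0.
This matches the Hermite equation y'' - 2x y' + 2n y = 0 with 2n = 16, so n = 8; the polynomial solution is H_8(x).
With y = sum_k a_k x^k, matching x^k gives (k+2)(k+1) a_{k+2} = 2(k - n) a_k = 2(k - 8) a_k. The right side vanishes at k = 8, so the series with the parity of 8 terminates at degree 8.
Standard normalization: leading coefficient of H_n is 2^n, so a_8 = 2^8 = 256. Work downward with a_k = (k+1)(k+2) a_{k+2} / (2(k - n)):
  a_6 = (7)(8)(256) / (2(6 - 8)) = 14336/(-4) = -3584
  a_4 = (5)(6)(-3584) / (2(4 - 8)) = -107520/(-8) = 13440
  a_2 = (3)(4)(13440) / (2(2 - 8)) = 161280/(-12) = -13440
  a_0 = (1)(2)(-13440) / (2(0 - 8)) = -26880/(-16) = 1680
Hence H_8(x) = 256 x^8 - 3584 x^6 + 13440 x^4 - 13440 x^2 + 1680.

H_8(x); series = 256 x^8 - 3584 x^6 + 13440 x^4 - 13440 x^2 + 1680


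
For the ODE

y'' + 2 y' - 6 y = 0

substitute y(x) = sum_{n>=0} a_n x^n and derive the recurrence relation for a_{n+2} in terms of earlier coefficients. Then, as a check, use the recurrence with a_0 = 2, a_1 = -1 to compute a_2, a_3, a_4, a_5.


Substitute y = sum_n a_n x^n.
y''(x) has coefficient (n+2)(n+1) a_{n+2} at x^n;
2 y'(x) has coefficient 2 (n+1) a_{n+1} at x^n;
-6 y(x) has coefficient -6 a_n at x^n.
Matching x^n: (n+2)(n+1) a_{n+2} + 2 (n+1) a_{n+1} - 6 a_n = 0.
Thus a_{n+2} = [-2 (n+1) a_{n+1} + 6 a_n] / ((n+1)(n+2)).

Check with a_0 = 2, a_1 = -1 (apply the recurrence for n = 0, 1, 2, 3): a_0 = 2, a_1 = -1, a_2 = 7, a_3 = -17/3, a_4 = 19/3, a_5 = -127/30.

a_(n+2) = [-2 (n+1) a_(n+1) + 6 a_n] / ((n+1)(n+2)); check: a_0 = 2, a_1 = -1, a_2 = 7, a_3 = -17/3, a_4 = 19/3, a_5 = -127/30


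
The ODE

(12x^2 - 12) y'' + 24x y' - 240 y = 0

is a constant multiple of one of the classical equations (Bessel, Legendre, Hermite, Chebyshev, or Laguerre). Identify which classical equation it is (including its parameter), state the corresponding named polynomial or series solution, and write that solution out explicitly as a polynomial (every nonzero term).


All three coefficients share the factor -12; dividing through by -12 gives  (1 - x^2) y'' - 2x y' + 20 y = 0.
This matches the Legendre equation (1 - x^2) y'' - 2x y' + n(n+1) y = 0 (note the -2x y' term) with n(n+1) = 20, so n = 4; the polynomial solution is P_4(x).
With y = sum_k a_k x^k, matching x^k gives (k+2)(k+1) a_{k+2} = [k(k+1) - n(n+1)] a_k = (k - 4)(k + 5) a_k. The right side vanishes at k = 4, so the series with the parity of 4 terminates at degree 4.
Standard normalization (P_n(1) = 1): leading coefficient (2n)!/(2^n (n!)^2) = 40320/(16*576) = 35/8, so a_4 = 35/8. Work downward with a_k = (k+1)(k+2) a_{k+2} / ((k - 4)(k + 5)):
  a_2 = (3)(4)(35/8) / ((2 - 4)(2 + 5)) = (105/2)/(-14) = -15/4
  a_0 = (1)(2)(-15/4) / ((0 - 4)(0 + 5)) = (-15/2)/(-20) = 3/8
Hence P_4(x) = 35 x^4/8 - 15 x^2/4 + 3/8.

P_4(x); series = 35 x^4/8 - 15 x^2/4 + 3/8


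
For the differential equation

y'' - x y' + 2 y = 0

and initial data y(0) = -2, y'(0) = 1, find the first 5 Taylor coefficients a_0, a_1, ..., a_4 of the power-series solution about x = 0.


Ansatz: y(x) = sum_{n>=0} a_n x^n, so y'(x) = sum_{n>=1} n a_n x^(n-1) and y''(x) = sum_{n>=2} n(n-1) a_n x^(n-2).
Substitute into P(x) y'' + Q(x) y' + R(x) y = 0 with P(x) = 1, Q(x) = -x, R(x) = 2, and match powers of x.
Initial conditions: a_0 = -2, a_1 = 1.
Setting the coefficient of each power of x to zero and solving order by order (substituting the coefficients already found):
  x^0: 2 a_2 + 2 a_0 = 0  ->  2 a_2 = -2 a_0 = 4  ->  a_2 = 2
  x^1: 6 a_3 + a_1 = 0  ->  6 a_3 = -a_1 = -1  ->  a_3 = -1/6
  x^2: 12 a_4 = 0  ->  a_4 = 0
Truncated series: y(x) = -2 + x + 2 x^2 - (1/6) x^3 + O(x^5).

a_0 = -2; a_1 = 1; a_2 = 2; a_3 = -1/6; a_4 = 0


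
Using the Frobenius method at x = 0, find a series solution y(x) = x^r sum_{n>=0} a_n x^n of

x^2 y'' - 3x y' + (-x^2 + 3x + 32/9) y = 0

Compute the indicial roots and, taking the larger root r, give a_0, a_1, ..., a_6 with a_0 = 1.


Write in Frobenius form y'' + (p(x)/x) y' + (q(x)/x^2) y = 0:
  p(x) = -3,  q(x) = -x^2 + 3x + 32/9.
Indicial equation: r(r-1) + (-3) r + (32/9) = 0 -> roots r_1 = 8/3, r_2 = 4/3.
Take r = r_1 = 8/3. Let y(x) = x^r sum_{n>=0} a_n x^n with a_0 = 1.
Substitute y = x^r sum a_n x^n and match x^{r+n}. The recurrence is
  D(n) a_n + 3 a_{n-1} - 1 a_{n-2} = 0,  where D(n) = (r+n)(r+n-1) + (-3)(r+n) + (32/9).
  a_n = [-3 a_{n-1} + 1 a_{n-2}] / D(n).
Since the indicial polynomial factors as (r - r_1)(r - r_2), D(n) = (r_1 + n - r_1)(r_1 + n - r_2) = n(n + 4/3).
Evaluating step by step (a_0 = 1):
  n = 1: D(1) = 1(1 + 4/3) = 7/3; numerator = -3(1) = -3; a_1 = (-3)/(7/3) = -9/7
  n = 2: D(2) = 2(2 + 4/3) = 20/3; numerator = -3(-9/7) + 1(1) = 34/7; a_2 = (34/7)/(20/3) = 51/70
  n = 3: D(3) = 3(3 + 4/3) = 13; numerator = -3(51/70) + 1(-9/7) = -243/70; a_3 = (-243/70)/(13) = -243/910
  n = 4: D(4) = 4(4 + 4/3) = 64/3; numerator = -3(-243/910) + 1(51/70) = 696/455; a_4 = (696/455)/(64/3) = 261/3640
  n = 5: D(5) = 5(5 + 4/3) = 95/3; numerator = -3(261/3640) + 1(-243/910) = -27/56; a_5 = (-27/56)/(95/3) = -81/5320
  n = 6: D(6) = 6(6 + 4/3) = 44; numerator = -3(-81/5320) + 1(261/3640) = 4059/34580; a_6 = (4059/34580)/(44) = 369/138320

r = 8/3; a_0 = 1; a_1 = -9/7; a_2 = 51/70; a_3 = -243/910; a_4 = 261/3640; a_5 = -81/5320; a_6 = 369/138320


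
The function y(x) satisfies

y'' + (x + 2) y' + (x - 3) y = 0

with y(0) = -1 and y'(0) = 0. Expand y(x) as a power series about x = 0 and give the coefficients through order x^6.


Ansatz: y(x) = sum_{n>=0} a_n x^n, so y'(x) = sum_{n>=1} n a_n x^(n-1) and y''(x) = sum_{n>=2} n(n-1) a_n x^(n-2).
Substitute into P(x) y'' + Q(x) y' + R(x) y = 0 with P(x) = 1, Q(x) = x + 2, R(x) = x - 3, and match powers of x.
Initial conditions: a_0 = -1, a_1 = 0.
Setting the coefficient of each power of x to zero and solving order by order (substituting the coefficients already found):
  x^0: 2 a_2 + 2 a_1 - 3 a_0 = 0  ->  2 a_2 = -2 a_1 + 3 a_0 = -3  ->  a_2 = -3/2
  x^1: 6 a_3 + 4 a_2 - 2 a_1 + a_0 = 0  ->  6 a_3 = -4 a_2 + 2 a_1 - a_0 = 7  ->  a_3 = 7/6
  x^2: 12 a_4 + 6 a_3 - a_2 + a_1 = 0  ->  12 a_4 = -6 a_3 + a_2 - a_1 = -17/2  ->  a_4 = -17/24
  x^3: 20 a_5 + 8 a_4 + a_2 = 0  ->  20 a_5 = -8 a_4 - a_2 = 43/6  ->  a_5 = 43/120
  x^4: 30 a_6 + 10 a_5 + a_4 + a_3 = 0  ->  30 a_6 = -10 a_5 - a_4 - a_3 = -97/24  ->  a_6 = -97/720
Truncated series: y(x) = -1 - (3/2) x^2 + (7/6) x^3 - (17/24) x^4 + (43/120) x^5 - (97/720) x^6 + O(x^7).

a_0 = -1; a_1 = 0; a_2 = -3/2; a_3 = 7/6; a_4 = -17/24; a_5 = 43/120; a_6 = -97/720


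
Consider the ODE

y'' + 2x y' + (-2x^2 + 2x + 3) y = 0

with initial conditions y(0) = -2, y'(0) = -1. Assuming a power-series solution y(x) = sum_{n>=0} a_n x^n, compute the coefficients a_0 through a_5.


Ansatz: y(x) = sum_{n>=0} a_n x^n, so y'(x) = sum_{n>=1} n a_n x^(n-1) and y''(x) = sum_{n>=2} n(n-1) a_n x^(n-2).
Substitute into P(x) y'' + Q(x) y' + R(x) y = 0 with P(x) = 1, Q(x) = 2x, R(x) = -2x^2 + 2x + 3, and match powers of x.
Initial conditions: a_0 = -2, a_1 = -1.
Setting the coefficient of each power of x to zero and solving order by order (substituting the coefficients already found):
  x^0: 2 a_2 + 3 a_0 = 0  ->  2 a_2 = -3 a_0 = 6  ->  a_2 = 3
  x^1: 6 a_3 + 5 a_1 + 2 a_0 = 0  ->  6 a_3 = -5 a_1 - 2 a_0 = 9  ->  a_3 = 3/2
  x^2: 12 a_4 + 7 a_2 + 2 a_1 - 2 a_0 = 0  ->  12 a_4 = -7 a_2 - 2 a_1 + 2 a_0 = -23  ->  a_4 = -23/12
  x^3: 20 a_5 + 9 a_3 + 2 a_2 - 2 a_1 = 0  ->  20 a_5 = -9 a_3 - 2 a_2 + 2 a_1 = -43/2  ->  a_5 = -43/40
Truncated series: y(x) = -2 - x + 3 x^2 + (3/2) x^3 - (23/12) x^4 - (43/40) x^5 + O(x^6).

a_0 = -2; a_1 = -1; a_2 = 3; a_3 = 3/2; a_4 = -23/12; a_5 = -43/40


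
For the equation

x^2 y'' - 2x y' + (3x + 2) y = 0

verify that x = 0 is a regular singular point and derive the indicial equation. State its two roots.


Divide by x^2 to reach normal form y'' + P_1(x) y' + P_2(x) y = 0 with P_1(x) = -2/x and P_2(x) = 3/x + 2/x^2.
x = 0 is a singular point because the y'-coefficient -2/x has a pole at x = 0 and the y-coefficient 3/x + 2/x^2 has a pole at x = 0.
It is a regular singular point because x P_1(x) = p(x) = -2 and x^2 P_2(x) = q(x) = 3x + 2 are polynomials, hence analytic at x = 0.
p(0) = -2,  q(0) = 2.
Indicial equation: r(r-1) + p(0) r + q(0) = 0, i.e. r^2 + (p(0) - 1) r + q(0) = 0, i.e. r^2 - 3 r + 2 = 0.
Discriminant: (-3)^2 - 4(2) = 1, so r = (3 ± 1)/2.
Solving: r_1 = 2, r_2 = 1.

indicial: r^2 - 3 r + 2 = 0; roots r_1 = 2, r_2 = 1


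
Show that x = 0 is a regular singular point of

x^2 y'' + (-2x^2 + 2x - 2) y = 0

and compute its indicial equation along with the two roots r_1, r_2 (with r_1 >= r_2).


Divide by x^2 to reach normal form y'' + P_1(x) y' + P_2(x) y = 0 with P_1(x) = 0 and P_2(x) = -2 + 2/x - 2/x^2.
x = 0 is a singular point because the y-coefficient -2 + 2/x - 2/x^2 has a pole at x = 0.
It is a regular singular point because x P_1(x) = p(x) = 0 and x^2 P_2(x) = q(x) = -2x^2 + 2x - 2 are polynomials, hence analytic at x = 0.
p(0) = 0,  q(0) = -2.
Indicial equation: r(r-1) + p(0) r + q(0) = 0, i.e. r^2 + (p(0) - 1) r + q(0) = 0, i.e. r^2 - 1 r - 2 = 0.
Discriminant: (-1)^2 - 4(-2) = 9, so r = (1 ± 3)/2.
Solving: r_1 = 2, r_2 = -1.

indicial: r^2 - 1 r - 2 = 0; roots r_1 = 2, r_2 = -1


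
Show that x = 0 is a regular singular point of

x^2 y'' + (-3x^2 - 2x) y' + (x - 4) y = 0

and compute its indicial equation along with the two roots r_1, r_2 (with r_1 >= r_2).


Divide by x^2 to reach normal form y'' + P_1(x) y' + P_2(x) y = 0 with P_1(x) = -3 - 2/x and P_2(x) = 1/x - 4/x^2.
x = 0 is a singular point because the y'-coefficient -3 - 2/x has a pole at x = 0 and the y-coefficient 1/x - 4/x^2 has a pole at x = 0.
It is a regular singular point because x P_1(x) = p(x) = -3x - 2 and x^2 P_2(x) = q(x) = x - 4 are polynomials, hence analytic at x = 0.
p(0) = -2,  q(0) = -4.
Indicial equation: r(r-1) + p(0) r + q(0) = 0, i.e. r^2 + (p(0) - 1) r + q(0) = 0, i.e. r^2 - 3 r - 4 = 0.
Discriminant: (-3)^2 - 4(-4) = 25, so r = (3 ± 5)/2.
Solving: r_1 = 4, r_2 = -1.

indicial: r^2 - 3 r - 4 = 0; roots r_1 = 4, r_2 = -1


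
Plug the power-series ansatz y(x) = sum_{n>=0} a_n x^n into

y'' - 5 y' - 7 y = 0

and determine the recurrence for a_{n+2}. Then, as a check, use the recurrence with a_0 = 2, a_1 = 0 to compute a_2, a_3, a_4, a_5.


Substitute y = sum_n a_n x^n.
y''(x) has coefficient (n+2)(n+1) a_{n+2} at x^n;
-5 y'(x) has coefficient -5 (n+1) a_{n+1} at x^n;
-7 y(x) has coefficient -7 a_n at x^n.
Matching x^n: (n+2)(n+1) a_{n+2} - 5 (n+1) a_{n+1} - 7 a_n = 0.
Thus a_{n+2} = [5 (n+1) a_{n+1} + 7 a_n] / ((n+1)(n+2)).

Check with a_0 = 2, a_1 = 0 (apply the recurrence for n = 0, 1, 2, 3): a_0 = 2, a_1 = 0, a_2 = 7, a_3 = 35/3, a_4 = 56/3, a_5 = 91/4.

a_(n+2) = [5 (n+1) a_(n+1) + 7 a_n] / ((n+1)(n+2)); check: a_0 = 2, a_1 = 0, a_2 = 7, a_3 = 35/3, a_4 = 56/3, a_5 = 91/4


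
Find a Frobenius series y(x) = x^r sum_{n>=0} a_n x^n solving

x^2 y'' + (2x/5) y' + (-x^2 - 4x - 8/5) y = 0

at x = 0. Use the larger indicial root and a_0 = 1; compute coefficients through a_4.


Write in Frobenius form y'' + (p(x)/x) y' + (q(x)/x^2) y = 0:
  p(x) = 2/5,  q(x) = -x^2 - 4x - 8/5.
Indicial equation: r(r-1) + (2/5) r + (-8/5) = 0 -> roots r_1 = 8/5, r_2 = -1.
Take r = r_1 = 8/5. Let y(x) = x^r sum_{n>=0} a_n x^n with a_0 = 1.
Substitute y = x^r sum a_n x^n and match x^{r+n}. The recurrence is
  D(n) a_n - 4 a_{n-1} - 1 a_{n-2} = 0,  where D(n) = (r+n)(r+n-1) + (2/5)(r+n) + (-8/5).
  a_n = [4 a_{n-1} + 1 a_{n-2}] / D(n).
Since the indicial polynomial factors as (r - r_1)(r - r_2), D(n) = (r_1 + n - r_1)(r_1 + n - r_2) = n(n + 13/5).
Evaluating step by step (a_0 = 1):
  n = 1: D(1) = 1(1 + 13/5) = 18/5; numerator = 4(1) = 4; a_1 = (4)/(18/5) = 10/9
  n = 2: D(2) = 2(2 + 13/5) = 46/5; numerator = 4(10/9) + 1(1) = 49/9; a_2 = (49/9)/(46/5) = 245/414
  n = 3: D(3) = 3(3 + 13/5) = 84/5; numerator = 4(245/414) + 1(10/9) = 80/23; a_3 = (80/23)/(84/5) = 100/483
  n = 4: D(4) = 4(4 + 13/5) = 132/5; numerator = 4(100/483) + 1(245/414) = 4115/2898; a_4 = (4115/2898)/(132/5) = 20575/382536

r = 8/5; a_0 = 1; a_1 = 10/9; a_2 = 245/414; a_3 = 100/483; a_4 = 20575/382536


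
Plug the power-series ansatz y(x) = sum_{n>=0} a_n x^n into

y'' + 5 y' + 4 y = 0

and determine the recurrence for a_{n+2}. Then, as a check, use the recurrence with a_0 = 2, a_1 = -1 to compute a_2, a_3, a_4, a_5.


Substitute y = sum_n a_n x^n.
y''(x) has coefficient (n+2)(n+1) a_{n+2} at x^n;
5 y'(x) has coefficient 5 (n+1) a_{n+1} at x^n;
4 y(x) has coefficient 4 a_n at x^n.
Matching x^n: (n+2)(n+1) a_{n+2} + 5 (n+1) a_{n+1} + 4 a_n = 0.
Thus a_{n+2} = [-5 (n+1) a_{n+1} - 4 a_n] / ((n+1)(n+2)).

Check with a_0 = 2, a_1 = -1 (apply the recurrence for n = 0, 1, 2, 3): a_0 = 2, a_1 = -1, a_2 = -3/2, a_3 = 19/6, a_4 = -83/24, a_5 = 113/40.

a_(n+2) = [-5 (n+1) a_(n+1) - 4 a_n] / ((n+1)(n+2)); check: a_0 = 2, a_1 = -1, a_2 = -3/2, a_3 = 19/6, a_4 = -83/24, a_5 = 113/40


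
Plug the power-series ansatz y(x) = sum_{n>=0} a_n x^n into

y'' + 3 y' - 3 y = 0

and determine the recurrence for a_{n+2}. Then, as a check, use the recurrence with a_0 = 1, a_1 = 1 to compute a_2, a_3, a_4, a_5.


Substitute y = sum_n a_n x^n.
y''(x) has coefficient (n+2)(n+1) a_{n+2} at x^n;
3 y'(x) has coefficient 3 (n+1) a_{n+1} at x^n;
-3 y(x) has coefficient -3 a_n at x^n.
Matching x^n: (n+2)(n+1) a_{n+2} + 3 (n+1) a_{n+1} - 3 a_n = 0.
Thus a_{n+2} = [-3 (n+1) a_{n+1} + 3 a_n] / ((n+1)(n+2)).

Check with a_0 = 1, a_1 = 1 (apply the recurrence for n = 0, 1, 2, 3): a_0 = 1, a_1 = 1, a_2 = 0, a_3 = 1/2, a_4 = -3/8, a_5 = 3/10.

a_(n+2) = [-3 (n+1) a_(n+1) + 3 a_n] / ((n+1)(n+2)); check: a_0 = 1, a_1 = 1, a_2 = 0, a_3 = 1/2, a_4 = -3/8, a_5 = 3/10


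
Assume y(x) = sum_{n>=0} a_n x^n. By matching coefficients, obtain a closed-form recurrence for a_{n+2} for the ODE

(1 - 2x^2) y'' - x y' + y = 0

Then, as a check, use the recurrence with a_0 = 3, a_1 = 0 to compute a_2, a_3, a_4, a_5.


Substitute y = sum_n a_n x^n.
(1 - 2 x^2) y'' contributes (n+2)(n+1) a_{n+2} - 2 n(n-1) a_n at x^n.
-x y'(x) contributes -n a_n at x^n.
y(x) contributes 1 a_n at x^n.
Matching x^n: (n+2)(n+1) a_{n+2} + (-2 n(n-1) - n + 1) a_n = 0.
Thus a_{n+2} = (2 n(n-1) + n - 1) / ((n+1)(n+2)) * a_n.

Check with a_0 = 3, a_1 = 0 (apply the recurrence for n = 0, 1, 2, 3): a_0 = 3, a_1 = 0, a_2 = -3/2, a_3 = 0, a_4 = -5/8, a_5 = 0.

a_(n+2) = (2 n(n-1) + n - 1) / ((n+1)(n+2)) * a_n; check: a_0 = 3, a_1 = 0, a_2 = -3/2, a_3 = 0, a_4 = -5/8, a_5 = 0


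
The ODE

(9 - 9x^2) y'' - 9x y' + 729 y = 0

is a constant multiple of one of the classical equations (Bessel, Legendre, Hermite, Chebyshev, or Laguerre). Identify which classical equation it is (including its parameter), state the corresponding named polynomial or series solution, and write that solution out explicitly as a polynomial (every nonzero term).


All three coefficients share the factor 9; dividing through by 9 gives  (1 - x^2) y'' - x y' + 81 y = 0.
This matches the Chebyshev equation (1 - x^2) y'' - x y' + n^2 y = 0 (note the -x y' term, not -2x y') with n^2 = 81, so n = 9; the polynomial solution is T_9(x).
With y = sum_k a_k x^k, matching x^k gives (k+2)(k+1) a_{k+2} = (k^2 - n^2) a_k = (k - 9)(k + 9) a_k. The right side vanishes at k = 9, so the series with the parity of 9 terminates at degree 9.
Standard normalization: leading coefficient of T_n is 2^(n-1), so a_9 = 2^8 = 256. Work downward with a_k = (k+1)(k+2) a_{k+2} / ((k - 9)(k + 9)):
  a_7 = (8)(9)(256) / ((7 - 9)(7 + 9)) = 18432/(-32) = -576
  a_5 = (6)(7)(-576) / ((5 - 9)(5 + 9)) = -24192/(-56) = 432
  a_3 = (4)(5)(432) / ((3 - 9)(3 + 9)) = 8640/(-72) = -120
  a_1 = (2)(3)(-120) / ((1 - 9)(1 + 9)) = -720/(-80) = 9
Hence T_9(x) = 256 x^9 - 576 x^7 + 432 x^5 - 120 x^3 + 9 x.

T_9(x); series = 256 x^9 - 576 x^7 + 432 x^5 - 120 x^3 + 9 x


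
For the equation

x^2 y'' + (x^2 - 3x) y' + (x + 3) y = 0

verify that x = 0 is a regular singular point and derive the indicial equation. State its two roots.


Divide by x^2 to reach normal form y'' + P_1(x) y' + P_2(x) y = 0 with P_1(x) = 1 - 3/x and P_2(x) = 1/x + 3/x^2.
x = 0 is a singular point because the y'-coefficient 1 - 3/x has a pole at x = 0 and the y-coefficient 1/x + 3/x^2 has a pole at x = 0.
It is a regular singular point because x P_1(x) = p(x) = x - 3 and x^2 P_2(x) = q(x) = x + 3 are polynomials, hence analytic at x = 0.
p(0) = -3,  q(0) = 3.
Indicial equation: r(r-1) + p(0) r + q(0) = 0, i.e. r^2 + (p(0) - 1) r + q(0) = 0, i.e. r^2 - 4 r + 3 = 0.
Discriminant: (-4)^2 - 4(3) = 4, so r = (4 ± 2)/2.
Solving: r_1 = 3, r_2 = 1.

indicial: r^2 - 4 r + 3 = 0; roots r_1 = 3, r_2 = 1


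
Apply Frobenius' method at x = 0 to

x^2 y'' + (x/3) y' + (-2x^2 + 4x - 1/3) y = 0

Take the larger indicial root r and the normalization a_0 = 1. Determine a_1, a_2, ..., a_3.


Write in Frobenius form y'' + (p(x)/x) y' + (q(x)/x^2) y = 0:
  p(x) = 1/3,  q(x) = -2x^2 + 4x - 1/3.
Indicial equation: r(r-1) + (1/3) r + (-1/3) = 0 -> roots r_1 = 1, r_2 = -1/3.
Take r = r_1 = 1. Let y(x) = x^r sum_{n>=0} a_n x^n with a_0 = 1.
Substitute y = x^r sum a_n x^n and match x^{r+n}. The recurrence is
  D(n) a_n + 4 a_{n-1} - 2 a_{n-2} = 0,  where D(n) = (r+n)(r+n-1) + (1/3)(r+n) + (-1/3).
  a_n = [-4 a_{n-1} + 2 a_{n-2}] / D(n).
Since the indicial polynomial factors as (r - r_1)(r - r_2), D(n) = (r_1 + n - r_1)(r_1 + n - r_2) = n(n + 4/3).
Evaluating step by step (a_0 = 1):
  n = 1: D(1) = 1(1 + 4/3) = 7/3; numerator = -4(1) = -4; a_1 = (-4)/(7/3) = -12/7
  n = 2: D(2) = 2(2 + 4/3) = 20/3; numerator = -4(-12/7) + 2(1) = 62/7; a_2 = (62/7)/(20/3) = 93/70
  n = 3: D(3) = 3(3 + 4/3) = 13; numerator = -4(93/70) + 2(-12/7) = -306/35; a_3 = (-306/35)/(13) = -306/455

r = 1; a_0 = 1; a_1 = -12/7; a_2 = 93/70; a_3 = -306/455


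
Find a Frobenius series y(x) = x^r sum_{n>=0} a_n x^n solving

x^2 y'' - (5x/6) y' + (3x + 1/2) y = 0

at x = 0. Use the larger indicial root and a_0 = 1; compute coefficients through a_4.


Write in Frobenius form y'' + (p(x)/x) y' + (q(x)/x^2) y = 0:
  p(x) = -5/6,  q(x) = 3x + 1/2.
Indicial equation: r(r-1) + (-5/6) r + (1/2) = 0 -> roots r_1 = 3/2, r_2 = 1/3.
Take r = r_1 = 3/2. Let y(x) = x^r sum_{n>=0} a_n x^n with a_0 = 1.
Substitute y = x^r sum a_n x^n and match x^{r+n}. The recurrence is
  D(n) a_n + 3 a_{n-1} = 0,  where D(n) = (r+n)(r+n-1) + (-5/6)(r+n) + (1/2).
  a_n = -3 / D(n) * a_{n-1}.
Since the indicial polynomial factors as (r - r_1)(r - r_2), D(n) = (r_1 + n - r_1)(r_1 + n - r_2) = n(n + 7/6).
Evaluating step by step (a_0 = 1):
  n = 1: D(1) = 1(1 + 7/6) = 13/6; numerator = -3(1) = -3; a_1 = (-3)/(13/6) = -18/13
  n = 2: D(2) = 2(2 + 7/6) = 19/3; numerator = -3(-18/13) = 54/13; a_2 = (54/13)/(19/3) = 162/247
  n = 3: D(3) = 3(3 + 7/6) = 25/2; numerator = -3(162/247) = -486/247; a_3 = (-486/247)/(25/2) = -972/6175
  n = 4: D(4) = 4(4 + 7/6) = 62/3; numerator = -3(-972/6175) = 2916/6175; a_4 = (2916/6175)/(62/3) = 4374/191425

r = 3/2; a_0 = 1; a_1 = -18/13; a_2 = 162/247; a_3 = -972/6175; a_4 = 4374/191425


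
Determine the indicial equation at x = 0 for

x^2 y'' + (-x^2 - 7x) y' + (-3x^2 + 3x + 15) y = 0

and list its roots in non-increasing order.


Divide by x^2 to reach normal form y'' + P_1(x) y' + P_2(x) y = 0 with P_1(x) = -1 - 7/x and P_2(x) = -3 + 3/x + 15/x^2.
x = 0 is a singular point because the y'-coefficient -1 - 7/x has a pole at x = 0 and the y-coefficient -3 + 3/x + 15/x^2 has a pole at x = 0.
It is a regular singular point because x P_1(x) = p(x) = -x - 7 and x^2 P_2(x) = q(x) = -3x^2 + 3x + 15 are polynomials, hence analytic at x = 0.
p(0) = -7,  q(0) = 15.
Indicial equation: r(r-1) + p(0) r + q(0) = 0, i.e. r^2 + (p(0) - 1) r + q(0) = 0, i.e. r^2 - 8 r + 15 = 0.
Discriminant: (-8)^2 - 4(15) = 4, so r = (8 ± 2)/2.
Solving: r_1 = 5, r_2 = 3.

indicial: r^2 - 8 r + 15 = 0; roots r_1 = 5, r_2 = 3


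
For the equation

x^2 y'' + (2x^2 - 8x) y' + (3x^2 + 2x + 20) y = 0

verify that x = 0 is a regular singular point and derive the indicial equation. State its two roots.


Divide by x^2 to reach normal form y'' + P_1(x) y' + P_2(x) y = 0 with P_1(x) = 2 - 8/x and P_2(x) = 3 + 2/x + 20/x^2.
x = 0 is a singular point because the y'-coefficient 2 - 8/x has a pole at x = 0 and the y-coefficient 3 + 2/x + 20/x^2 has a pole at x = 0.
It is a regular singular point because x P_1(x) = p(x) = 2x - 8 and x^2 P_2(x) = q(x) = 3x^2 + 2x + 20 are polynomials, hence analytic at x = 0.
p(0) = -8,  q(0) = 20.
Indicial equation: r(r-1) + p(0) r + q(0) = 0, i.e. r^2 + (p(0) - 1) r + q(0) = 0, i.e. r^2 - 9 r + 20 = 0.
Discriminant: (-9)^2 - 4(20) = 1, so r = (9 ± 1)/2.
Solving: r_1 = 5, r_2 = 4.

indicial: r^2 - 9 r + 20 = 0; roots r_1 = 5, r_2 = 4


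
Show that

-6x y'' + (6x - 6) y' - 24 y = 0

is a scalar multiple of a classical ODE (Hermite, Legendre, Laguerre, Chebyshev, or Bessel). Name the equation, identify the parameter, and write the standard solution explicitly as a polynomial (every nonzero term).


All three coefficients share the factor -6; dividing through by -6 gives  x y'' + (1 - x) y' + 4 y = 0.
This matches the Laguerre equation x y'' + (1 - x) y' + n y = 0 with n = 4; the polynomial solution is L_4(x).
With y = sum_k a_k x^k, matching x^k gives (k+1)k a_{k+1} + (k+1) a_{k+1} - k a_k + n a_k = 0, i.e. (k+1)^2 a_{k+1} = (k - n) a_k = (k - 4) a_k. The right side vanishes at k = 4, so the series terminates at degree 4.
Standard normalization L_n(0) = 1 gives a_0 = 1. Work upward with a_{k+1} = (k - 4) a_k / (k+1)^2:
  a_1 = (0 - 4)(1) / 1^2 = -4/1 = -4
  a_2 = (1 - 4)(-4) / 2^2 = 12/4 = 3
  a_3 = (2 - 4)(3) / 3^2 = -6/9 = -2/3
  a_4 = (3 - 4)(-2/3) / 4^2 = (2/3)/16 = 1/24
Hence L_4(x) = x^4/24 - 2 x^3/3 + 3 x^2 - 4 x + 1.

L_4(x); series = x^4/24 - 2 x^3/3 + 3 x^2 - 4 x + 1


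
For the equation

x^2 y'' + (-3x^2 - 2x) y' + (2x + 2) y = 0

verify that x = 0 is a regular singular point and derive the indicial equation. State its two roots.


Divide by x^2 to reach normal form y'' + P_1(x) y' + P_2(x) y = 0 with P_1(x) = -3 - 2/x and P_2(x) = 2/x + 2/x^2.
x = 0 is a singular point because the y'-coefficient -3 - 2/x has a pole at x = 0 and the y-coefficient 2/x + 2/x^2 has a pole at x = 0.
It is a regular singular point because x P_1(x) = p(x) = -3x - 2 and x^2 P_2(x) = q(x) = 2x + 2 are polynomials, hence analytic at x = 0.
p(0) = -2,  q(0) = 2.
Indicial equation: r(r-1) + p(0) r + q(0) = 0, i.e. r^2 + (p(0) - 1) r + q(0) = 0, i.e. r^2 - 3 r + 2 = 0.
Discriminant: (-3)^2 - 4(2) = 1, so r = (3 ± 1)/2.
Solving: r_1 = 2, r_2 = 1.

indicial: r^2 - 3 r + 2 = 0; roots r_1 = 2, r_2 = 1


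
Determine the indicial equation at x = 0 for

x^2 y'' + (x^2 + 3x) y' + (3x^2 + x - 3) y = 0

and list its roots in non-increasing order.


Divide by x^2 to reach normal form y'' + P_1(x) y' + P_2(x) y = 0 with P_1(x) = 1 + 3/x and P_2(x) = 3 + 1/x - 3/x^2.
x = 0 is a singular point because the y'-coefficient 1 + 3/x has a pole at x = 0 and the y-coefficient 3 + 1/x - 3/x^2 has a pole at x = 0.
It is a regular singular point because x P_1(x) = p(x) = x + 3 and x^2 P_2(x) = q(x) = 3x^2 + x - 3 are polynomials, hence analytic at x = 0.
p(0) = 3,  q(0) = -3.
Indicial equation: r(r-1) + p(0) r + q(0) = 0, i.e. r^2 + (p(0) - 1) r + q(0) = 0, i.e. r^2 + 2 r - 3 = 0.
Discriminant: (2)^2 - 4(-3) = 16, so r = (-2 ± 4)/2.
Solving: r_1 = 1, r_2 = -3.

indicial: r^2 + 2 r - 3 = 0; roots r_1 = 1, r_2 = -3


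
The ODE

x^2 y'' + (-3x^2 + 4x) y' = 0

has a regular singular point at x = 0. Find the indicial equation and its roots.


Divide by x^2 to reach normal form y'' + P_1(x) y' + P_2(x) y = 0 with P_1(x) = -3 + 4/x and P_2(x) = 0.
x = 0 is a singular point because the y'-coefficient -3 + 4/x has a pole at x = 0.
It is a regular singular point because x P_1(x) = p(x) = 4 - 3x and x^2 P_2(x) = q(x) = 0 are polynomials, hence analytic at x = 0.
p(0) = 4,  q(0) = 0.
Indicial equation: r(r-1) + p(0) r + q(0) = 0, i.e. r^2 + (p(0) - 1) r + q(0) = 0, i.e. r^2 + 3 r = 0.
Discriminant: (3)^2 - 4(0) = 9, so r = (-3 ± 3)/2.
Solving: r_1 = 0, r_2 = -3.

indicial: r^2 + 3 r = 0; roots r_1 = 0, r_2 = -3


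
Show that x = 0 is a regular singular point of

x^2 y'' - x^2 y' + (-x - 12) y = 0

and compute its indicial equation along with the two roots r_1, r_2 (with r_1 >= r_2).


Divide by x^2 to reach normal form y'' + P_1(x) y' + P_2(x) y = 0 with P_1(x) = -1 and P_2(x) = -1/x - 12/x^2.
x = 0 is a singular point because the y-coefficient -1/x - 12/x^2 has a pole at x = 0.
It is a regular singular point because x P_1(x) = p(x) = -x and x^2 P_2(x) = q(x) = -x - 12 are polynomials, hence analytic at x = 0.
p(0) = 0,  q(0) = -12.
Indicial equation: r(r-1) + p(0) r + q(0) = 0, i.e. r^2 + (p(0) - 1) r + q(0) = 0, i.e. r^2 - 1 r - 12 = 0.
Discriminant: (-1)^2 - 4(-12) = 49, so r = (1 ± 7)/2.
Solving: r_1 = 4, r_2 = -3.

indicial: r^2 - 1 r - 12 = 0; roots r_1 = 4, r_2 = -3


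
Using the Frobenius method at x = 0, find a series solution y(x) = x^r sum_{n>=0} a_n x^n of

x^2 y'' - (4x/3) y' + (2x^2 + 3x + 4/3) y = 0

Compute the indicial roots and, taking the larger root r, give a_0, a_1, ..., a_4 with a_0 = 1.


Write in Frobenius form y'' + (p(x)/x) y' + (q(x)/x^2) y = 0:
  p(x) = -4/3,  q(x) = 2x^2 + 3x + 4/3.
Indicial equation: r(r-1) + (-4/3) r + (4/3) = 0 -> roots r_1 = 4/3, r_2 = 1.
Take r = r_1 = 4/3. Let y(x) = x^r sum_{n>=0} a_n x^n with a_0 = 1.
Substitute y = x^r sum a_n x^n and match x^{r+n}. The recurrence is
  D(n) a_n + 3 a_{n-1} + 2 a_{n-2} = 0,  where D(n) = (r+n)(r+n-1) + (-4/3)(r+n) + (4/3).
  a_n = [-3 a_{n-1} - 2 a_{n-2}] / D(n).
Since the indicial polynomial factors as (r - r_1)(r - r_2), D(n) = (r_1 + n - r_1)(r_1 + n - r_2) = n(n + 1/3).
Evaluating step by step (a_0 = 1):
  n = 1: D(1) = 1(1 + 1/3) = 4/3; numerator = -3(1) = -3; a_1 = (-3)/(4/3) = -9/4
  n = 2: D(2) = 2(2 + 1/3) = 14/3; numerator = -3(-9/4) - 2(1) = 19/4; a_2 = (19/4)/(14/3) = 57/56
  n = 3: D(3) = 3(3 + 1/3) = 10; numerator = -3(57/56) - 2(-9/4) = 81/56; a_3 = (81/56)/(10) = 81/560
  n = 4: D(4) = 4(4 + 1/3) = 52/3; numerator = -3(81/560) - 2(57/56) = -1383/560; a_4 = (-1383/560)/(52/3) = -4149/29120

r = 4/3; a_0 = 1; a_1 = -9/4; a_2 = 57/56; a_3 = 81/560; a_4 = -4149/29120


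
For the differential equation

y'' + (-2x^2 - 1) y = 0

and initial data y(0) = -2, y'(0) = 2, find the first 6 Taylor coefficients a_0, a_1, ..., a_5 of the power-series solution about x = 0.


Ansatz: y(x) = sum_{n>=0} a_n x^n, so y'(x) = sum_{n>=1} n a_n x^(n-1) and y''(x) = sum_{n>=2} n(n-1) a_n x^(n-2).
Substitute into P(x) y'' + Q(x) y' + R(x) y = 0 with P(x) = 1, Q(x) = 0, R(x) = -2x^2 - 1, and match powers of x.
Initial conditions: a_0 = -2, a_1 = 2.
Setting the coefficient of each power of x to zero and solving order by order (substituting the coefficients already found):
  x^0: 2 a_2 - a_0 = 0  ->  2 a_2 = a_0 = -2  ->  a_2 = -1
  x^1: 6 a_3 - a_1 = 0  ->  6 a_3 = a_1 = 2  ->  a_3 = 1/3
  x^2: 12 a_4 - a_2 - 2 a_0 = 0  ->  12 a_4 = a_2 + 2 a_0 = -5  ->  a_4 = -5/12
  x^3: 20 a_5 - a_3 - 2 a_1 = 0  ->  20 a_5 = a_3 + 2 a_1 = 13/3  ->  a_5 = 13/60
Truncated series: y(x) = -2 + 2 x - x^2 + (1/3) x^3 - (5/12) x^4 + (13/60) x^5 + O(x^6).

a_0 = -2; a_1 = 2; a_2 = -1; a_3 = 1/3; a_4 = -5/12; a_5 = 13/60
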